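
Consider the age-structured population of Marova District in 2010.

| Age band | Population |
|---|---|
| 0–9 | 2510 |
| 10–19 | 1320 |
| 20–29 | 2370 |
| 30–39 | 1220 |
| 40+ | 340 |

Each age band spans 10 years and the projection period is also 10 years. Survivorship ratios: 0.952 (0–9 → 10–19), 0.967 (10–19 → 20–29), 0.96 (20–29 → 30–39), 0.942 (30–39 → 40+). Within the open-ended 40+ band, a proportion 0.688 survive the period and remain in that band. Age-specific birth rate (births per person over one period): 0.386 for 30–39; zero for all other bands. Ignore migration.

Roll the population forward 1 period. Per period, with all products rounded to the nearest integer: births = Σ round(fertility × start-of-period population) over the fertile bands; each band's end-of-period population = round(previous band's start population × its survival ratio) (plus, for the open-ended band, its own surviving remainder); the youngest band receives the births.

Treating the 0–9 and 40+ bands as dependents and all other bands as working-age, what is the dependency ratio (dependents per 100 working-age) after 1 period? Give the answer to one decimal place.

— Period 1 —
Births: 1220 * 0.386 = 471
10–19: 2510 * 0.952 = 2390
20–29: 1320 * 0.967 = 1276
30–39: 2370 * 0.96 = 2275
40+: 1220 * 0.942 + 340 * 0.688 = 1149 + 234 = 1383
→ [471, 2390, 1276, 2275, 1383]
Dependents (band 0–9 + band 40+) = 471 + 1383 = 1854; working-age = 5941; ratio = 1854/5941 × 100 = 31.2

31.2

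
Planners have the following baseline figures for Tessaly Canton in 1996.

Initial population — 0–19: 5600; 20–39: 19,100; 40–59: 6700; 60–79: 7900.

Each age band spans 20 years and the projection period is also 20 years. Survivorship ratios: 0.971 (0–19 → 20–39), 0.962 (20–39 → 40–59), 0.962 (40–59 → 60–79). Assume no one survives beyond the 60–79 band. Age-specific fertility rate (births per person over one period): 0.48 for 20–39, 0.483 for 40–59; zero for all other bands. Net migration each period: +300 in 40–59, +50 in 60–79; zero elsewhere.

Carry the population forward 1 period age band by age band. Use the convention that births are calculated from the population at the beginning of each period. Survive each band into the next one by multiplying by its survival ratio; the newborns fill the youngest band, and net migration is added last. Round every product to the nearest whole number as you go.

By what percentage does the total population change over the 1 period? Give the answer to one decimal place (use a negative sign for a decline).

9.4

Call the bands 1 to 4, youngest first.
— Period 1 —
Births: 19100 * 0.48 = 9168 ; 6700 * 0.483 = 3236 — total 12404
Band 2: 5600 * 0.971 = 5438
Band 3: 19100 * 0.962 = 18374
Band 4: 6700 * 0.962 = 6445
Net migration: Band 3 + 300 → 18674; Band 4 + 50 → 6495
Giving 12404 / 5438 / 18674 / 6495.
Total: 39300 → 43011; change = 3711; percentage change = 9.4%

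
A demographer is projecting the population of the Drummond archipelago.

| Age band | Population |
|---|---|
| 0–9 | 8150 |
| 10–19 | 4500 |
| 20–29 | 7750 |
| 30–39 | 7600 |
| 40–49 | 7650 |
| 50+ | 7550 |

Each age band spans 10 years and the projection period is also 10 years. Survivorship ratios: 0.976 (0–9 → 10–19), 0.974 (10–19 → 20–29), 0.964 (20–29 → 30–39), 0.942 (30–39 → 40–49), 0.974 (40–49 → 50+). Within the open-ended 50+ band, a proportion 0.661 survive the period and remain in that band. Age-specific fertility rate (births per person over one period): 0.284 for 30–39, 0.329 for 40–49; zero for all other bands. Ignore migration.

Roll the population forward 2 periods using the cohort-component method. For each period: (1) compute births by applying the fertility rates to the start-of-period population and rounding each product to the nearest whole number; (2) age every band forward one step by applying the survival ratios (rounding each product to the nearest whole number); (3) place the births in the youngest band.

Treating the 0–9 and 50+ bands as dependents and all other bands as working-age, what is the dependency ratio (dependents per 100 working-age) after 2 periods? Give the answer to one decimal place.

Numbering the groups 1..6 from youngest to oldest:
Period 1:
Births: 7600 * 0.284 = 2158 ; 7650 * 0.329 = 2517 — total 4675
Group 2: 8150 * 0.976 = 7954
Group 3: 4500 * 0.974 = 4383
Group 4: 7750 * 0.964 = 7471
Group 5: 7600 * 0.942 = 7159
Group 6: 7650 * 0.974 + 7550 * 0.661 = 7451 + 4991 = 12442
Population now: 0–9=4675, 10–19=7954, 20–29=4383, 30–39=7471, 40–49=7159, 50+=12442
Period 2:
Births: 7471 * 0.284 = 2122 ; 7159 * 0.329 = 2355 — total 4477
Group 2: 4675 * 0.976 = 4563
Group 3: 7954 * 0.974 = 7747
Group 4: 4383 * 0.964 = 4225
Group 5: 7471 * 0.942 = 7038
Group 6: 7159 * 0.974 + 12442 * 0.661 = 6973 + 8224 = 15197
Population now: 0–9=4477, 10–19=4563, 20–29=7747, 30–39=4225, 40–49=7038, 50+=15197
Dependents (band 0–9 + band 50+) = 4477 + 15197 = 19674; working-age = 23573; ratio = 19674/23573 × 100 = 83.5

83.5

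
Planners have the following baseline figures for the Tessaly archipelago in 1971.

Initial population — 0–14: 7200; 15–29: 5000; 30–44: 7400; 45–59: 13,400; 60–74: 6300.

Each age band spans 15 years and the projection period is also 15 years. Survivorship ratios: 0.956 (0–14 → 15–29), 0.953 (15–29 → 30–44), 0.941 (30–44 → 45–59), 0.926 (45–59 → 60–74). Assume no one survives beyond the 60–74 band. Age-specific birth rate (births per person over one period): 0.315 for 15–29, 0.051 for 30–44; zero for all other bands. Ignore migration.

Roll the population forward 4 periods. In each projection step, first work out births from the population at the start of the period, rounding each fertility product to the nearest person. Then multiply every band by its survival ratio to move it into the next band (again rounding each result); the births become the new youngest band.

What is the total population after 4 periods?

Let group 1 be 0–14 through group 5 = 60–74.
Period 1.
Births: 5000 * 0.315 = 1575, 7400 * 0.051 = 377 → 1952
Group 2: 7200 * 0.956 = 6883
Group 3: 5000 * 0.953 = 4765
Group 4: 7400 * 0.941 = 6963
Group 5: 13400 * 0.926 = 12408
→ [1952, 6883, 4765, 6963, 12408]
Period 2.
Births: 6883 * 0.315 = 2168, 4765 * 0.051 = 243 → 2411
Group 2: 1952 * 0.956 = 1866
Group 3: 6883 * 0.953 = 6559
Group 4: 4765 * 0.941 = 4484
Group 5: 6963 * 0.926 = 6448
→ [2411, 1866, 6559, 4484, 6448]
Period 3.
Births: 1866 * 0.315 = 588, 6559 * 0.051 = 335 → 923
Group 2: 2411 * 0.956 = 2305
Group 3: 1866 * 0.953 = 1778
Group 4: 6559 * 0.941 = 6172
Group 5: 4484 * 0.926 = 4152
→ [923, 2305, 1778, 6172, 4152]
Period 4.
Births: 2305 * 0.315 = 726, 1778 * 0.051 = 91 → 817
Group 2: 923 * 0.956 = 882
Group 3: 2305 * 0.953 = 2197
Group 4: 1778 * 0.941 = 1673
Group 5: 6172 * 0.926 = 5715
→ [817, 882, 2197, 1673, 5715]
Total after period 4: 817 + 882 + 2197 + 1673 + 5715 = 11284

11284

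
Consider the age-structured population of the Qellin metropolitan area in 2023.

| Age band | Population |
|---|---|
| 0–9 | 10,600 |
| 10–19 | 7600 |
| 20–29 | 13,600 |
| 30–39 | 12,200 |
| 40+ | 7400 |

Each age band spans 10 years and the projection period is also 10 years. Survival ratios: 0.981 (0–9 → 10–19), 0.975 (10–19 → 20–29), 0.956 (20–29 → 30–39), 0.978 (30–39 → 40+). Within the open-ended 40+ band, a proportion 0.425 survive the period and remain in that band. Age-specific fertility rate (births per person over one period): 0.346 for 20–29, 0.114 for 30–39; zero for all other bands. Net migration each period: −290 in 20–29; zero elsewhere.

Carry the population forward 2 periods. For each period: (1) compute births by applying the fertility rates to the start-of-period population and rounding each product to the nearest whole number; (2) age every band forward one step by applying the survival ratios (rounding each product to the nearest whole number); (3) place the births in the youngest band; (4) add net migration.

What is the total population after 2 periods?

45707

After projecting period 1:
Births: 13600 × 0.346 = 4706 ; 12200 × 0.114 = 1391 → 6097
10–19: 10600 × 0.981 = 10399
20–29: 7600 × 0.975 = 7410
30–39: 13600 × 0.956 = 13002
40+: 12200 × 0.978 + 7400 × 0.425 = 11932 + 3145 = 15077
Net migration: 20–29 − 290 → 7120
→ [6097, 10399, 7120, 13002, 15077]
After projecting period 2:
Births: 7120 × 0.346 = 2464 ; 13002 × 0.114 = 1482 → 3946
10–19: 6097 × 0.981 = 5981
20–29: 10399 × 0.975 = 10139
30–39: 7120 × 0.956 = 6807
40+: 13002 × 0.978 + 15077 × 0.425 = 12716 + 6408 = 19124
Net migration: 20–29 − 290 → 9849
→ [3946, 5981, 9849, 6807, 19124]
Total after period 2: 3946 + 5981 + 9849 + 6807 + 19124 = 45707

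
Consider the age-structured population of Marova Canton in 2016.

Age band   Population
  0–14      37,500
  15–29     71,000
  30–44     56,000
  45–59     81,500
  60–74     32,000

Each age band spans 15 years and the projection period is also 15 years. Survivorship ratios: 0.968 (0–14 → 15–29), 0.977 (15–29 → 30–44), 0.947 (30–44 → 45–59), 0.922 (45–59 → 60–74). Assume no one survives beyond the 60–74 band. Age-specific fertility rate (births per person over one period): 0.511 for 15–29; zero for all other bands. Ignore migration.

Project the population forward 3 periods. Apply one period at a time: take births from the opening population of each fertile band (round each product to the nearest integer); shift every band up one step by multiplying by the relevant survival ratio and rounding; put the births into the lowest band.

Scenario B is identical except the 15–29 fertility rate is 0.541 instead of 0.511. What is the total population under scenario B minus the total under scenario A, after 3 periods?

5239

Let group 1 be 0–14 through group 5 = 60–74.
Period 1.
Births: 71000 × 0.511 = 36281
Group 2: 37500 × 0.968 = 36300
Group 3: 71000 × 0.977 = 69367
Group 4: 56000 × 0.947 = 53032
Group 5: 81500 × 0.922 = 75143
Population now: 0–14=36281, 15–29=36300, 30–44=69367, 45–59=53032, 60–74=75143
Period 2.
Births: 36300 × 0.511 = 18549
Group 2: 36281 × 0.968 = 35120
Group 3: 36300 × 0.977 = 35465
Group 4: 69367 × 0.947 = 65691
Group 5: 53032 × 0.922 = 48896
Population now: 0–14=18549, 15–29=35120, 30–44=35465, 45–59=65691, 60–74=48896
Period 3.
Births: 35120 × 0.511 = 17946
Group 2: 18549 × 0.968 = 17955
Group 3: 35120 × 0.977 = 34312
Group 4: 35465 × 0.947 = 33585
Group 5: 65691 × 0.922 = 60567
Population now: 0–14=17946, 15–29=17955, 30–44=34312, 45–59=33585, 60–74=60567
Scenario A total after 3 periods: 164365
Scenario B projection —
Period 1.
Births: 71000 × 0.541 = 38411
Group 2: 37500 × 0.968 = 36300
Group 3: 71000 × 0.977 = 69367
Group 4: 56000 × 0.947 = 53032
Group 5: 81500 × 0.922 = 75143
Population now: 0–14=38411, 15–29=36300, 30–44=69367, 45–59=53032, 60–74=75143
Period 2.
Births: 36300 × 0.541 = 19638
Group 2: 38411 × 0.968 = 37182
Group 3: 36300 × 0.977 = 35465
Group 4: 69367 × 0.947 = 65691
Group 5: 53032 × 0.922 = 48896
Population now: 0–14=19638, 15–29=37182, 30–44=35465, 45–59=65691, 60–74=48896
Period 3.
Births: 37182 × 0.541 = 20115
Group 2: 19638 × 0.968 = 19010
Group 3: 37182 × 0.977 = 36327
Group 4: 35465 × 0.947 = 33585
Group 5: 65691 × 0.922 = 60567
Population now: 0–14=20115, 15–29=19010, 30–44=36327, 45–59=33585, 60–74=60567
Scenario B total after 3 periods: 169604
Difference B − A = 169604 − 164365 = 5239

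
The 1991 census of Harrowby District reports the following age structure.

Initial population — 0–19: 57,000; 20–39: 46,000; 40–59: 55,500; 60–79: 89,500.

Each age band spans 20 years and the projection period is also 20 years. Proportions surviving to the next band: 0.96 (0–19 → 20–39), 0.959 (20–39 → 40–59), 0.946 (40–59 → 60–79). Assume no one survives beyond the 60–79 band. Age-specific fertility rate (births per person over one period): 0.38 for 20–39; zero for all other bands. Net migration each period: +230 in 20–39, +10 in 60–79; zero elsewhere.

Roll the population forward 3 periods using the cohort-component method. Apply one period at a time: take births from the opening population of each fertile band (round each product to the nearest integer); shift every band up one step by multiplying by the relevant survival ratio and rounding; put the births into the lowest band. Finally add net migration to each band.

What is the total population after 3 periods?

92915

[period 1]
Births: 46000 × 0.38 = 17480
20–39: 57000 × 0.96 = 54720
40–59: 46000 × 0.959 = 44114
60–79: 55500 × 0.946 = 52503
Net migration: 20–39 + 230 → 54950; 60–79 + 10 → 52513
→ [17480, 54950, 44114, 52513]
[period 2]
Births: 54950 × 0.38 = 20881
20–39: 17480 × 0.96 = 16781
40–59: 54950 × 0.959 = 52697
60–79: 44114 × 0.946 = 41732
Net migration: 20–39 + 230 → 17011; 60–79 + 10 → 41742
→ [20881, 17011, 52697, 41742]
[period 3]
Births: 17011 × 0.38 = 6464
20–39: 20881 × 0.96 = 20046
40–59: 17011 × 0.959 = 16314
60–79: 52697 × 0.946 = 49851
Net migration: 20–39 + 230 → 20276; 60–79 + 10 → 49861
→ [6464, 20276, 16314, 49861]
Total after period 3: 6464 + 20276 + 16314 + 49861 = 92915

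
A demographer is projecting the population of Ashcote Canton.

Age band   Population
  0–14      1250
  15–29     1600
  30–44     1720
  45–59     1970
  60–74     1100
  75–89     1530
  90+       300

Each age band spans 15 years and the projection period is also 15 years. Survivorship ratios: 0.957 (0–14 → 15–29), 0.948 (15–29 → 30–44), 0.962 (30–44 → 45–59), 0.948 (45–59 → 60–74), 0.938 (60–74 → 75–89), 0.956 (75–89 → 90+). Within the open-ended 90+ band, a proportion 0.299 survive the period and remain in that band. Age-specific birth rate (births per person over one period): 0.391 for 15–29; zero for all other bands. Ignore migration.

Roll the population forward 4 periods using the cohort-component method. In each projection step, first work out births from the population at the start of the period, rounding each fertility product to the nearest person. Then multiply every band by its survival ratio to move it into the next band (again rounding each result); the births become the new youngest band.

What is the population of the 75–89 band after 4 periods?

1297

[period 1]
Births: 1600 × 0.391 = 626
15–29: 1250 × 0.957 = 1196
30–44: 1600 × 0.948 = 1517
45–59: 1720 × 0.962 = 1655
60–74: 1970 × 0.948 = 1868
75–89: 1100 × 0.938 = 1032
90+: 1530 × 0.956 + 300 × 0.299 = 1463 + 90 = 1553
Giving 626 / 1196 / 1517 / 1655 / 1868 / 1032 / 1553.
[period 2]
Births: 1196 × 0.391 = 468
15–29: 626 × 0.957 = 599
30–44: 1196 × 0.948 = 1134
45–59: 1517 × 0.962 = 1459
60–74: 1655 × 0.948 = 1569
75–89: 1868 × 0.938 = 1752
90+: 1032 × 0.956 + 1553 × 0.299 = 987 + 464 = 1451
Giving 468 / 599 / 1134 / 1459 / 1569 / 1752 / 1451.
[period 3]
Births: 599 × 0.391 = 234
15–29: 468 × 0.957 = 448
30–44: 599 × 0.948 = 568
45–59: 1134 × 0.962 = 1091
60–74: 1459 × 0.948 = 1383
75–89: 1569 × 0.938 = 1472
90+: 1752 × 0.956 + 1451 × 0.299 = 1675 + 434 = 2109
Giving 234 / 448 / 568 / 1091 / 1383 / 1472 / 2109.
[period 4]
Births: 448 × 0.391 = 175
15–29: 234 × 0.957 = 224
30–44: 448 × 0.948 = 425
45–59: 568 × 0.962 = 546
60–74: 1091 × 0.948 = 1034
75–89: 1383 × 0.938 = 1297
90+: 1472 × 0.956 + 2109 × 0.299 = 1407 + 631 = 2038
Giving 175 / 224 / 425 / 546 / 1034 / 1297 / 2038.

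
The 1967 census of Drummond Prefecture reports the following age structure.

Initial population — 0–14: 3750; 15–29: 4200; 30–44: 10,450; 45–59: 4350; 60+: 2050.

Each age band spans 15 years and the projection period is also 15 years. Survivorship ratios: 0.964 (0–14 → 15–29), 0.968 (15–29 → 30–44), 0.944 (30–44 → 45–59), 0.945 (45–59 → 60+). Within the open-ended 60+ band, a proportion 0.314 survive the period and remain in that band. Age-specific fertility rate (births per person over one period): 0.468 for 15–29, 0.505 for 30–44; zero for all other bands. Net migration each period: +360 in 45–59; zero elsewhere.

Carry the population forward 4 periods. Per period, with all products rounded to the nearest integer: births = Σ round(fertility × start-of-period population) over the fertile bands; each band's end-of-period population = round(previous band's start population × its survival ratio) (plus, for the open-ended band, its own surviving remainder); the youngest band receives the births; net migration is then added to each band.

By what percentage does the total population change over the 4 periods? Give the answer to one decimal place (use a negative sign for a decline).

4.8

Let group 1 be 0–14 through group 5 = 60+.
Period 1:
Births: 4200 × 0.468 = 1966 ; 10450 × 0.505 = 5277 — total 7243
Group 2: 3750 × 0.964 = 3615
Group 3: 4200 × 0.968 = 4066
Group 4: 10450 × 0.944 = 9865
Group 5: 4350 × 0.945 + 2050 × 0.314 = 4111 + 644 = 4755
Net migration: Group 4 + 360 → 10225
Population now: 0–14=7243, 15–29=3615, 30–44=4066, 45–59=10225, 60+=4755
Period 2:
Births: 3615 × 0.468 = 1692 ; 4066 × 0.505 = 2053 — total 3745
Group 2: 7243 × 0.964 = 6982
Group 3: 3615 × 0.968 = 3499
Group 4: 4066 × 0.944 = 3838
Group 5: 10225 × 0.945 + 4755 × 0.314 = 9663 + 1493 = 11156
Net migration: Group 4 + 360 → 4198
Population now: 0–14=3745, 15–29=6982, 30–44=3499, 45–59=4198, 60+=11156
Period 3:
Births: 6982 × 0.468 = 3268 ; 3499 × 0.505 = 1767 — total 5035
Group 2: 3745 × 0.964 = 3610
Group 3: 6982 × 0.968 = 6759
Group 4: 3499 × 0.944 = 3303
Group 5: 4198 × 0.945 + 11156 × 0.314 = 3967 + 3503 = 7470
Net migration: Group 4 + 360 → 3663
Population now: 0–14=5035, 15–29=3610, 30–44=6759, 45–59=3663, 60+=7470
Period 4:
Births: 3610 × 0.468 = 1689 ; 6759 × 0.505 = 3413 — total 5102
Group 2: 5035 × 0.964 = 4854
Group 3: 3610 × 0.968 = 3494
Group 4: 6759 × 0.944 = 6380
Group 5: 3663 × 0.945 + 7470 × 0.314 = 3462 + 2346 = 5808
Net migration: Group 4 + 360 → 6740
Population now: 0–14=5102, 15–29=4854, 30–44=3494, 45–59=6740, 60+=5808
Total: 24800 → 25998; change = 1198; percentage change = 4.8%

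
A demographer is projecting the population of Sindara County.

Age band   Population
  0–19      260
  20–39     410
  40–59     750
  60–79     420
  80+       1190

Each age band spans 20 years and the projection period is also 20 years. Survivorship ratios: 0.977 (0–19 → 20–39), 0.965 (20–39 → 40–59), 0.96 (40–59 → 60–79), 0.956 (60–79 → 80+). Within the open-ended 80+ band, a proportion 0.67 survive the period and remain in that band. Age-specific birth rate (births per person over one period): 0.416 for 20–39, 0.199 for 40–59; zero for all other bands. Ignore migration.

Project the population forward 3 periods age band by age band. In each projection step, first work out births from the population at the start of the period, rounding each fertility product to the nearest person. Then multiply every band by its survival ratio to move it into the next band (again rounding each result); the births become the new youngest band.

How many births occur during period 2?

185

— Period 1 —
Births: 410 * 0.416 = 171  |  750 * 0.199 = 149 → 320
20–39: 260 * 0.977 = 254
40–59: 410 * 0.965 = 396
60–79: 750 * 0.96 = 720
80+: 420 * 0.956 + 1190 * 0.67 = 402 + 797 = 1199
Giving 320 / 254 / 396 / 720 / 1199.
— Period 2 —
Births: 254 * 0.416 = 106  |  396 * 0.199 = 79 → 185
20–39: 320 * 0.977 = 313
40–59: 254 * 0.965 = 245
60–79: 396 * 0.96 = 380
80+: 720 * 0.956 + 1199 * 0.67 = 688 + 803 = 1491
Giving 185 / 313 / 245 / 380 / 1491.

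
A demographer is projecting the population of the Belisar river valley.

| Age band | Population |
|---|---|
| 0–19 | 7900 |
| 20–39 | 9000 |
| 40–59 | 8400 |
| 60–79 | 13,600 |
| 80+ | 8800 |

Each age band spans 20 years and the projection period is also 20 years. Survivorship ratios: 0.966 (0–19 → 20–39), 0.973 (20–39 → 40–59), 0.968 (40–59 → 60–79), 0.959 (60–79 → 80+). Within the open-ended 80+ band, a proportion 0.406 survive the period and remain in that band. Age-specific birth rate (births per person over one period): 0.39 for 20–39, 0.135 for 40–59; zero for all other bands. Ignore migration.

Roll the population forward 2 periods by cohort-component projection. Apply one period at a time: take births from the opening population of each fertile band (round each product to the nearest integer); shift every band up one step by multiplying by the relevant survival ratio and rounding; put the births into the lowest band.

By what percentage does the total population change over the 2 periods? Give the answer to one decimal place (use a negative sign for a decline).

-18.1

Numbering the groups 1..5 from youngest to oldest:
Period 1.
Births: 9000 × 0.39 = 3510  |  8400 × 0.135 = 1134 ⇒ total 4644
Group 2: 7900 × 0.966 = 7631
Group 3: 9000 × 0.973 = 8757
Group 4: 8400 × 0.968 = 8131
Group 5: 13600 × 0.959 + 8800 × 0.406 = 13042 + 3573 = 16615
End of period: [4644, 7631, 8757, 8131, 16615]
Period 2.
Births: 7631 × 0.39 = 2976  |  8757 × 0.135 = 1182 ⇒ total 4158
Group 2: 4644 × 0.966 = 4486
Group 3: 7631 × 0.973 = 7425
Group 4: 8757 × 0.968 = 8477
Group 5: 8131 × 0.959 + 16615 × 0.406 = 7798 + 6746 = 14544
End of period: [4158, 4486, 7425, 8477, 14544]
Total: 47700 → 39090; change = -8610; percentage change = -18.1%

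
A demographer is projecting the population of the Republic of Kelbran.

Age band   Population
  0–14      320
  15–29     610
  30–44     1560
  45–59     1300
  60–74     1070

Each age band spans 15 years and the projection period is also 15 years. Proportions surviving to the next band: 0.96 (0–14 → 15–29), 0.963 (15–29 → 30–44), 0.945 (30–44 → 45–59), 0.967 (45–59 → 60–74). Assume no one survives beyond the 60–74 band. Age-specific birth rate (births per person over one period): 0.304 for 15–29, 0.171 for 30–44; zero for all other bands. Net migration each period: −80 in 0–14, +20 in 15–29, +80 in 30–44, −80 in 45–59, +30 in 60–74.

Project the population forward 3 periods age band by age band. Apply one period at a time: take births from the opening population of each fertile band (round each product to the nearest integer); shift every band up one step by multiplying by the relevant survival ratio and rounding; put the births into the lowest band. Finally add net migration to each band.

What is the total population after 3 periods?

1549

Call the bands 1 to 5, youngest first.
— Period 1 —
Births: 610 × 0.304 = 185 ; 1560 × 0.171 = 267 ⇒ total 452
Band 2: 320 × 0.96 = 307
Band 3: 610 × 0.963 = 587
Band 4: 1560 × 0.945 = 1474
Band 5: 1300 × 0.967 = 1257
Net migration: Band 1 − 80 → 372; Band 2 + 20 → 327; Band 3 + 80 → 667; Band 4 − 80 → 1394; Band 5 + 30 → 1287
Giving 372 / 327 / 667 / 1394 / 1287.
— Period 2 —
Births: 327 × 0.304 = 99 ; 667 × 0.171 = 114 ⇒ total 213
Band 2: 372 × 0.96 = 357
Band 3: 327 × 0.963 = 315
Band 4: 667 × 0.945 = 630
Band 5: 1394 × 0.967 = 1348
Net migration: Band 1 − 80 → 133; Band 2 + 20 → 377; Band 3 + 80 → 395; Band 4 − 80 → 550; Band 5 + 30 → 1378
Giving 133 / 377 / 395 / 550 / 1378.
— Period 3 —
Births: 377 × 0.304 = 115 ; 395 × 0.171 = 68 ⇒ total 183
Band 2: 133 × 0.96 = 128
Band 3: 377 × 0.963 = 363
Band 4: 395 × 0.945 = 373
Band 5: 550 × 0.967 = 532
Net migration: Band 1 − 80 → 103; Band 2 + 20 → 148; Band 3 + 80 → 443; Band 4 − 80 → 293; Band 5 + 30 → 562
Giving 103 / 148 / 443 / 293 / 562.
Total after period 3: 103 + 148 + 443 + 293 + 562 = 1549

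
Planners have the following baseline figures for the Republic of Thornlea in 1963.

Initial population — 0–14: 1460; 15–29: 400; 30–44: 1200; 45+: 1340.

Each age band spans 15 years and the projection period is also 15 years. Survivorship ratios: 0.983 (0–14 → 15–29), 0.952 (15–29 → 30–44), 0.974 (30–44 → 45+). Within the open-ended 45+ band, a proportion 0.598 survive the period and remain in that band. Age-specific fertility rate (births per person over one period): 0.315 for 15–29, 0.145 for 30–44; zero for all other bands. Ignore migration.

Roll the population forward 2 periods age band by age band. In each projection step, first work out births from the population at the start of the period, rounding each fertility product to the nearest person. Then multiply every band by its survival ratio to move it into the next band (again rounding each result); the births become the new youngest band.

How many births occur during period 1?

Numbering the groups 1..4 from youngest to oldest:
After projecting period 1:
Births: 400 × 0.315 = 126  |  1200 × 0.145 = 174 ⇒ total 300
Group 2: 1460 × 0.983 = 1435
Group 3: 400 × 0.952 = 381
Group 4: 1200 × 0.974 + 1340 × 0.598 = 1169 + 801 = 1970
Giving 300 / 1435 / 381 / 1970.

300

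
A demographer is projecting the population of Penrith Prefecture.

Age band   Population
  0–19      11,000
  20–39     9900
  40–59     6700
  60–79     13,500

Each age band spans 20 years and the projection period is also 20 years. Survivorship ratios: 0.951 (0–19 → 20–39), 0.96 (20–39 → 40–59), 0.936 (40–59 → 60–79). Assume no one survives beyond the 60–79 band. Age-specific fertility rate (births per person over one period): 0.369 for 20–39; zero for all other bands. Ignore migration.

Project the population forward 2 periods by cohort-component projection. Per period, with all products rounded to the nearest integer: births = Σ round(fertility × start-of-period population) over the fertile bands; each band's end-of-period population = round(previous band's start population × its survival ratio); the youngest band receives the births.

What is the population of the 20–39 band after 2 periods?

3474

Period 1.
Births: 9900 × 0.369 = 3653
20–39: 11000 × 0.951 = 10461
40–59: 9900 × 0.96 = 9504
60–79: 6700 × 0.936 = 6271
Giving 3653 / 10461 / 9504 / 6271.
Period 2.
Births: 10461 × 0.369 = 3860
20–39: 3653 × 0.951 = 3474
40–59: 10461 × 0.96 = 10043
60–79: 9504 × 0.936 = 8896
Giving 3860 / 3474 / 10043 / 8896.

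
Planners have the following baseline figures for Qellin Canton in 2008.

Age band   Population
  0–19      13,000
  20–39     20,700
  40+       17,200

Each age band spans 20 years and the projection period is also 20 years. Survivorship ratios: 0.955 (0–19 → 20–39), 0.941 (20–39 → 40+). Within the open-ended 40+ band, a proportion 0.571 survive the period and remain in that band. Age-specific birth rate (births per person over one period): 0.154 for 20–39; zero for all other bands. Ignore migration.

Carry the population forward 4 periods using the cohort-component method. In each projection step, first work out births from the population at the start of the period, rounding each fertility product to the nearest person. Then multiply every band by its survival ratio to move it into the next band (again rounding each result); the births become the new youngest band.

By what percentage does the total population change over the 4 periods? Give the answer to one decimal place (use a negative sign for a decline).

-73.8

(Bands numbered youngest = 1 to oldest = 3.)
Period 1.
Births: 20700 × 0.154 = 3188
Band 2: 13000 × 0.955 = 12415
Band 3: 20700 × 0.941 + 17200 × 0.571 = 19479 + 9821 = 29300
End of period: [3188, 12415, 29300]
Period 2.
Births: 12415 × 0.154 = 1912
Band 2: 3188 × 0.955 = 3045
Band 3: 12415 × 0.941 + 29300 × 0.571 = 11683 + 16730 = 28413
End of period: [1912, 3045, 28413]
Period 3.
Births: 3045 × 0.154 = 469
Band 2: 1912 × 0.955 = 1826
Band 3: 3045 × 0.941 + 28413 × 0.571 = 2865 + 16224 = 19089
End of period: [469, 1826, 19089]
Period 4.
Births: 1826 × 0.154 = 281
Band 2: 469 × 0.955 = 448
Band 3: 1826 × 0.941 + 19089 × 0.571 = 1718 + 10900 = 12618
End of period: [281, 448, 12618]
Total: 50900 → 13347; change = -37553; percentage change = -73.8%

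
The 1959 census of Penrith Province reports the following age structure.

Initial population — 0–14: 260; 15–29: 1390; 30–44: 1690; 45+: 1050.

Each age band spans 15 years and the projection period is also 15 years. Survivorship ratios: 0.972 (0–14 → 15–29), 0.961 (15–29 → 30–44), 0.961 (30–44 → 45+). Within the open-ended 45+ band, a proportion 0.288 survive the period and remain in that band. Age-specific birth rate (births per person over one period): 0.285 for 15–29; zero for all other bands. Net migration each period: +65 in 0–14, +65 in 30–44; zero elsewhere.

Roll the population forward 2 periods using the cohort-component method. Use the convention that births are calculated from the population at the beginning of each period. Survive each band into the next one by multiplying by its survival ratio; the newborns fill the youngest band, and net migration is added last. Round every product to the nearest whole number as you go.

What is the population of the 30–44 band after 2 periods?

Let band 1 be 0–14 through band 4 = 45+.
[period 1]
Births: 1390 × 0.285 = 396
Band 2: 260 × 0.972 = 253
Band 3: 1390 × 0.961 = 1336
Band 4: 1690 × 0.961 + 1050 × 0.288 = 1624 + 302 = 1926
Net migration: Band 1 + 65 → 461; Band 3 + 65 → 1401
Population now: 0–14=461, 15–29=253, 30–44=1401, 45+=1926
[period 2]
Births: 253 × 0.285 = 72
Band 2: 461 × 0.972 = 448
Band 3: 253 × 0.961 = 243
Band 4: 1401 × 0.961 + 1926 × 0.288 = 1346 + 555 = 1901
Net migration: Band 1 + 65 → 137; Band 3 + 65 → 308
Population now: 0–14=137, 15–29=448, 30–44=308, 45+=1901

308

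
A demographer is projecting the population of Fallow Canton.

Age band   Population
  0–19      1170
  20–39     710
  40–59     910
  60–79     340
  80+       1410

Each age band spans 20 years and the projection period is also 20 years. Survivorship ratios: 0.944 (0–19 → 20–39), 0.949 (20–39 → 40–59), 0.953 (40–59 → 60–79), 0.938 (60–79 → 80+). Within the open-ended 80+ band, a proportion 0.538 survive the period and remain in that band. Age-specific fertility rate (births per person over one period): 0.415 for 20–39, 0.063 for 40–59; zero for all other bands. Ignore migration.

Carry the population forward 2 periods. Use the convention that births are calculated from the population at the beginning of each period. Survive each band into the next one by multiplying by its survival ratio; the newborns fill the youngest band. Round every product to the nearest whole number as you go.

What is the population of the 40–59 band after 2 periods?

(Bands numbered youngest = 1 to oldest = 5.)
Period 1.
Births: 710 × 0.415 = 295  |  910 × 0.063 = 57 ⇒ total 352
Band 2: 1170 × 0.944 = 1104
Band 3: 710 × 0.949 = 674
Band 4: 910 × 0.953 = 867
Band 5: 340 × 0.938 + 1410 × 0.538 = 319 + 759 = 1078
Population now: 0–19=352, 20–39=1104, 40–59=674, 60–79=867, 80+=1078
Period 2.
Births: 1104 × 0.415 = 458  |  674 × 0.063 = 42 ⇒ total 500
Band 2: 352 × 0.944 = 332
Band 3: 1104 × 0.949 = 1048
Band 4: 674 × 0.953 = 642
Band 5: 867 × 0.938 + 1078 × 0.538 = 813 + 580 = 1393
Population now: 0–19=500, 20–39=332, 40–59=1048, 60–79=642, 80+=1393

1048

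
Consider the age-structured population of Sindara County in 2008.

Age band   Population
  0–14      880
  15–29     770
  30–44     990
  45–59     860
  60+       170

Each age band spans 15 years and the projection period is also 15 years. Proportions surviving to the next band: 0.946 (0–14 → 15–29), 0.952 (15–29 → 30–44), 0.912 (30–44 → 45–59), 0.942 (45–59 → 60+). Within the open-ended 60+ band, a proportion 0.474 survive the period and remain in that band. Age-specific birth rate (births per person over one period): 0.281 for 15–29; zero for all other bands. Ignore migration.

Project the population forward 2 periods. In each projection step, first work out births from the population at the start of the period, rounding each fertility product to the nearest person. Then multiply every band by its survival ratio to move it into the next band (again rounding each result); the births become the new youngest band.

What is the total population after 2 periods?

[period 1]
Births: 770 * 0.281 = 216
15–29: 880 * 0.946 = 832
30–44: 770 * 0.952 = 733
45–59: 990 * 0.912 = 903
60+: 860 * 0.942 + 170 * 0.474 = 810 + 81 = 891
End of period: [216, 832, 733, 903, 891]
[period 2]
Births: 832 * 0.281 = 234
15–29: 216 * 0.946 = 204
30–44: 832 * 0.952 = 792
45–59: 733 * 0.912 = 668
60+: 903 * 0.942 + 891 * 0.474 = 851 + 422 = 1273
End of period: [234, 204, 792, 668, 1273]
Total after period 2: 234 + 204 + 792 + 668 + 1273 = 3171

3171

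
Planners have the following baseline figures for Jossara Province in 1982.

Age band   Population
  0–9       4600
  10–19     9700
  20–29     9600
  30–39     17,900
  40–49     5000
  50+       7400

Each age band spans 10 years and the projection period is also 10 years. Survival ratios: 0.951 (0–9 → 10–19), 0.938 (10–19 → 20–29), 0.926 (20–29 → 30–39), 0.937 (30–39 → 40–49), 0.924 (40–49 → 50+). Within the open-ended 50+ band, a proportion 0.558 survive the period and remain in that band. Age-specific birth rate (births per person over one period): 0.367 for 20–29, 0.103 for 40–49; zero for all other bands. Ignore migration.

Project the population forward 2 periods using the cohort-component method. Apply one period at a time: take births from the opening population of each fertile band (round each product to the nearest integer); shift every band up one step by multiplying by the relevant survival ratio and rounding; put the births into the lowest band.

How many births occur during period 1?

4038

Period 1:
Births: 9600 * 0.367 = 3523, 5000 * 0.103 = 515 ⇒ total 4038
10–19: 4600 * 0.951 = 4375
20–29: 9700 * 0.938 = 9099
30–39: 9600 * 0.926 = 8890
40–49: 17900 * 0.937 = 16772
50+: 5000 * 0.924 + 7400 * 0.558 = 4620 + 4129 = 8749
End of period: [4038, 4375, 9099, 8890, 16772, 8749]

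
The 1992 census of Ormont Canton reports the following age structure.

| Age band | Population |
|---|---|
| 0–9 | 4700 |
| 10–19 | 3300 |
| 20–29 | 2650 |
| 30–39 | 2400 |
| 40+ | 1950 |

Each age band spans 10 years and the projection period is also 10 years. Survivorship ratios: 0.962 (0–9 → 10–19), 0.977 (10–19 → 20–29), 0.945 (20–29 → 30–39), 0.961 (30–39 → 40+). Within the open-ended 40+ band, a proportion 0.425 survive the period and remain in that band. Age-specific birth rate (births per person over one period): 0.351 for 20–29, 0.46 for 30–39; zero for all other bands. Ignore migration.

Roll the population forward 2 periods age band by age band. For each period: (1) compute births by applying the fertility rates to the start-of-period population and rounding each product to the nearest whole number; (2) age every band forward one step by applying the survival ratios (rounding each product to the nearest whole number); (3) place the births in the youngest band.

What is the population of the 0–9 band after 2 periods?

After projecting period 1:
Births: 2650 * 0.351 = 930  |  2400 * 0.46 = 1104 — total 2034
10–19: 4700 * 0.962 = 4521
20–29: 3300 * 0.977 = 3224
30–39: 2650 * 0.945 = 2504
40+: 2400 * 0.961 + 1950 * 0.425 = 2306 + 829 = 3135
→ [2034, 4521, 3224, 2504, 3135]
After projecting period 2:
Births: 3224 * 0.351 = 1132  |  2504 * 0.46 = 1152 — total 2284
10–19: 2034 * 0.962 = 1957
20–29: 4521 * 0.977 = 4417
30–39: 3224 * 0.945 = 3047
40+: 2504 * 0.961 + 3135 * 0.425 = 2406 + 1332 = 3738
→ [2284, 1957, 4417, 3047, 3738]

2284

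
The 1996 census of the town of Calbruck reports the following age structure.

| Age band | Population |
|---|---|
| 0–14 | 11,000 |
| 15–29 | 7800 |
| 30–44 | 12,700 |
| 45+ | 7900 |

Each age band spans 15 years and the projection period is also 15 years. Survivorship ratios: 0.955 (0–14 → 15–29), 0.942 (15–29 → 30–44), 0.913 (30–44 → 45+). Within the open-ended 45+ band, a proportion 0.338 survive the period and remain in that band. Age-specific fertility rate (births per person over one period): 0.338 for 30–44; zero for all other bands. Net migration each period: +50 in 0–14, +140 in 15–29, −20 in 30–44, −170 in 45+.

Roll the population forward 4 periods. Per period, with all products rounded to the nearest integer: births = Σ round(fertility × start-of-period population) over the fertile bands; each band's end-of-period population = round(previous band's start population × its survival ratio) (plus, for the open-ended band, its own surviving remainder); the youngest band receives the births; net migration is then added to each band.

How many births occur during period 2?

(Bands numbered youngest = 1 to oldest = 4.)
Period 1.
Births: 12700 * 0.338 = 4293
Band 2: 11000 * 0.955 = 10505
Band 3: 7800 * 0.942 = 7348
Band 4: 12700 * 0.913 + 7900 * 0.338 = 11595 + 2670 = 14265
Net migration: Band 1 + 50 → 4343; Band 2 + 140 → 10645; Band 3 − 20 → 7328; Band 4 − 170 → 14095
→ [4343, 10645, 7328, 14095]
Period 2.
Births: 7328 * 0.338 = 2477
Band 2: 4343 * 0.955 = 4148
Band 3: 10645 * 0.942 = 10028
Band 4: 7328 * 0.913 + 14095 * 0.338 = 6690 + 4764 = 11454
Net migration: Band 1 + 50 → 2527; Band 2 + 140 → 4288; Band 3 − 20 → 10008; Band 4 − 170 → 11284
→ [2527, 4288, 10008, 11284]

2477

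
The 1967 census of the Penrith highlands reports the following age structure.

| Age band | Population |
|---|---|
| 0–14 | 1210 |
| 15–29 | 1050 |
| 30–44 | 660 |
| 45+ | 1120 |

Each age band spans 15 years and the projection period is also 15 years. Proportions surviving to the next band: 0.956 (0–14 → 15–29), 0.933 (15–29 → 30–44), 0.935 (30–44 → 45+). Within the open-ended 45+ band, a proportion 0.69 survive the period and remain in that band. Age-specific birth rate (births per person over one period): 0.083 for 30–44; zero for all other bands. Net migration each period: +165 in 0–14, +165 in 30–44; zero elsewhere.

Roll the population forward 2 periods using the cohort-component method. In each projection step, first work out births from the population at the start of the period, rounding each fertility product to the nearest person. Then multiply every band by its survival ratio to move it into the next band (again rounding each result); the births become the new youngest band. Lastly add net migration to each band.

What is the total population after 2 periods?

3744

[period 1]
Births: 660 × 0.083 = 55
15–29: 1210 × 0.956 = 1157
30–44: 1050 × 0.933 = 980
45+: 660 × 0.935 + 1120 × 0.69 = 617 + 773 = 1390
Net migration: 0–14 + 165 → 220; 30–44 + 165 → 1145
→ [220, 1157, 1145, 1390]
[period 2]
Births: 1145 × 0.083 = 95
15–29: 220 × 0.956 = 210
30–44: 1157 × 0.933 = 1079
45+: 1145 × 0.935 + 1390 × 0.69 = 1071 + 959 = 2030
Net migration: 0–14 + 165 → 260; 30–44 + 165 → 1244
→ [260, 210, 1244, 2030]
Total after period 2: 260 + 210 + 1244 + 2030 = 3744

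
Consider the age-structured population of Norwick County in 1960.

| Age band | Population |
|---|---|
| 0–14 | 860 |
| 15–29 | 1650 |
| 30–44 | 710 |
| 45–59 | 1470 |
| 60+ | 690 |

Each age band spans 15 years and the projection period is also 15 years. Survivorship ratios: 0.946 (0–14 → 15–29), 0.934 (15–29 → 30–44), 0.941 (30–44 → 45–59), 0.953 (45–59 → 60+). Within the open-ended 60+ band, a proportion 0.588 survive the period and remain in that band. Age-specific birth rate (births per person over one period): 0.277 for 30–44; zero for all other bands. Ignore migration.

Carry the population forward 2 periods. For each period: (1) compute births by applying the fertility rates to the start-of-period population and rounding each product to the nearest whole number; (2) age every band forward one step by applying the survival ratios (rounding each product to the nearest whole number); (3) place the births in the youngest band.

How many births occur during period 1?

197

Numbering the groups 1..5 from youngest to oldest:
After projecting period 1:
Births: 710 × 0.277 = 197
Group 2: 860 × 0.946 = 814
Group 3: 1650 × 0.934 = 1541
Group 4: 710 × 0.941 = 668
Group 5: 1470 × 0.953 + 690 × 0.588 = 1401 + 406 = 1807
Population now: 0–14=197, 15–29=814, 30–44=1541, 45–59=668, 60+=1807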